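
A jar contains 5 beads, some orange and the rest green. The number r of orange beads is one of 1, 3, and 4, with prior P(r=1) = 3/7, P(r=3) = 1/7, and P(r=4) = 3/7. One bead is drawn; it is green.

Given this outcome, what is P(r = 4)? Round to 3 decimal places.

0.176

Compute the likelihood of this draw for each case: P(data | r = 1) = (4/5) = 4/5; P(data | r = 3) = (2/5) = 2/5; P(data | r = 4) = (1/5) = 1/5.
Weighting by the prior gives 3/7 · 4/5 = 12/35, 1/7 · 2/5 = 2/35, 3/7 · 1/5 = 3/35; with total 17/35.
Hence P(r = 4 | data) = (3/35) / (17/35) = 3/17.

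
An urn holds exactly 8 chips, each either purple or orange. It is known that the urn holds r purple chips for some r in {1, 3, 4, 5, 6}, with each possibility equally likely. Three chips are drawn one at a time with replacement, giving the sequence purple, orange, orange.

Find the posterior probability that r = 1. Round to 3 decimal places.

Under each hypothesis, the probability of the observed sequence is: P(data | r = 1) = (1/8)(7/8)(7/8) = 0.095703; P(data | r = 3) = (3/8)(5/8)(5/8) = 0.14648; P(data | r = 4) = (4/8)(4/8)(4/8) = 0.125; P(data | r = 5) = (5/8)(3/8)(3/8) = 0.087891; P(data | r = 6) = (6/8)(2/8)(2/8) = 0.046875.
The prior-weighted likelihoods are 1/5 · 0.095703 = 0.019141, 1/5 · 0.14648 = 0.029297, 1/5 · 0.125 = 0.025, 1/5 · 0.087891 = 0.017578, 1/5 · 0.046875 = 0.009375; summing to 0.10039.
By Bayes' rule, P(r = 1 | data) = (0.019141) / (0.10039) = 0.19066.

0.191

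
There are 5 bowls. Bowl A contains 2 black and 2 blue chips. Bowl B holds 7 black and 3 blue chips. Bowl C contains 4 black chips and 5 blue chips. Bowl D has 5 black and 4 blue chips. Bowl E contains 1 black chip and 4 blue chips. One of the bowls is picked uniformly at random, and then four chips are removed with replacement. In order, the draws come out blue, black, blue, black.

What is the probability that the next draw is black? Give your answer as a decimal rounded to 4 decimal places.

Under each hypothesis, the probability of the observed sequence is: P(data | bowl A) = (2/4)(2/4)(2/4)(2/4) = 0.0625; P(data | bowl B) = (3/10)(7/10)(3/10)(7/10) = 0.0441; P(data | bowl C) = (5/9)(4/9)(5/9)(4/9) = 0.060966; P(data | bowl D) = (4/9)(5/9)(4/9)(5/9) = 0.060966; P(data | bowl E) = (4/5)(1/5)(4/5)(1/5) = 0.0256.
Weighting by the prior gives 1/5 · 0.0625 = 0.0125, 1/5 · 0.0441 = 0.00882, 1/5 · 0.060966 = 0.012193, 1/5 · 0.060966 = 0.012193, 1/5 · 0.0256 = 0.00512; with total 0.050827.
Dividing through by the total gives posterior P(bowl A | data) = 0.24593, P(bowl B | data) = 0.17353, P(bowl C | data) = 0.2399, P(bowl D | data) = 0.2399, P(bowl E | data) = 0.10073.
Averaging over the posterior, P(black next | data) = (1/2)(0.24593) + (7/10)(0.17353) + (4/9)(0.2399) + (5/9)(0.2399) + (1/5)(0.10073) = 0.50449.

0.5045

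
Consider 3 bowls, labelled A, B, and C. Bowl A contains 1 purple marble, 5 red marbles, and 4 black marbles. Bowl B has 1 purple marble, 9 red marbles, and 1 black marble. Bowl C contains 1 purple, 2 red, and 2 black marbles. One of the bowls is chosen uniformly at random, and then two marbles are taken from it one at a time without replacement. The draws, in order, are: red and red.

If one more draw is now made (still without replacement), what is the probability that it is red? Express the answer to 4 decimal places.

Under each hypothesis, the probability of the observed sequence is: P(data | bowl A) = (5/10)(4/9) = 0.22222; P(data | bowl B) = (9/11)(8/10) = 0.65455; P(data | bowl C) = (2/5)(1/4) = 0.1.
Multiplying each by its prior: 1/3 · 0.22222 = 0.074074, 1/3 · 0.65455 = 0.21818, 1/3 · 0.1 = 0.033333; these sum to 0.32559.
The posterior is then P(bowl A | data) = 0.22751, P(bowl B | data) = 0.67011, P(bowl C | data) = 0.10238.
Averaging over the posterior, P(red next | data) = (3/8)(0.22751) + (7/9)(0.67011) + (0)(0.10238) = 0.60651.

0.6065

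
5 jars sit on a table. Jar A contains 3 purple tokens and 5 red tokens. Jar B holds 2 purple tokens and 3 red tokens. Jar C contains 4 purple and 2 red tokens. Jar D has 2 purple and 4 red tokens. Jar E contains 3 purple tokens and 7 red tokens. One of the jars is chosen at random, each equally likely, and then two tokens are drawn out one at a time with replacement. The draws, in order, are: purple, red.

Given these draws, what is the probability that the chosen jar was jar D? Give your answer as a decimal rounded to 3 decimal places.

For each hypothesis, P(data | H) works out to: P(data | jar A) = (3/8)(5/8) = 0.23438; P(data | jar B) = (2/5)(3/5) = 0.24; P(data | jar C) = (4/6)(2/6) = 0.22222; P(data | jar D) = (2/6)(4/6) = 0.22222; P(data | jar E) = (3/10)(7/10) = 0.21.
Multiplying each by its prior: 1/5 · 0.23438 = 0.046875, 1/5 · 0.24 = 0.048, 1/5 · 0.22222 = 0.044444, 1/5 · 0.22222 = 0.044444, 1/5 · 0.21 = 0.042; with total 0.22576.
Hence P(jar D | data) = (0.044444) / (0.22576) = 0.19686.

0.197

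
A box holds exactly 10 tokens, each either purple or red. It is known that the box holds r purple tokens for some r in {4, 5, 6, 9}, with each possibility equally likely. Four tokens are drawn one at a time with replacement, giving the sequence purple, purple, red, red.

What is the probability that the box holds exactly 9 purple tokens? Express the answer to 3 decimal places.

0.044

Under each hypothesis, the probability of the observed sequence is: P(data | r = 4) = (4/10)(4/10)(6/10)(6/10) = 0.0576; P(data | r = 5) = (5/10)(5/10)(5/10)(5/10) = 0.0625; P(data | r = 6) = (6/10)(6/10)(4/10)(4/10) = 0.0576; P(data | r = 9) = (9/10)(9/10)(1/10)(1/10) = 0.0081.
Multiplying each by its prior: 1/4 · 0.0576 = 0.0144, 1/4 · 0.0625 = 0.015625, 1/4 · 0.0576 = 0.0144, 1/4 · 0.0081 = 0.002025; with total 0.04645.
So P(r = 9 | data) = (0.002025) / (0.04645) = 0.043595.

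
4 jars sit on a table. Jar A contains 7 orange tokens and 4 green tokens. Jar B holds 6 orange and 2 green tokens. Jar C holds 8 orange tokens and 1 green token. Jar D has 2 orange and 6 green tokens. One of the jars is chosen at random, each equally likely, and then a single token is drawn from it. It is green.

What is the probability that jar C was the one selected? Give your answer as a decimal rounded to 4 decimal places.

0.0753

For each hypothesis, P(data | H) works out to: P(data | jar A) = (4/11) = 4/11; P(data | jar B) = (2/8) = 1/4; P(data | jar C) = (1/9) = 1/9; P(data | jar D) = (6/8) = 3/4.
Multiplying each by its prior: 1/4 · 4/11 = 1/11, 1/4 · 1/4 = 1/16, 1/4 · 1/9 = 1/36, 1/4 · 3/4 = 3/16; with total 73/198.
By Bayes' rule, P(jar C | data) = (1/36) / (73/198) = 11/146.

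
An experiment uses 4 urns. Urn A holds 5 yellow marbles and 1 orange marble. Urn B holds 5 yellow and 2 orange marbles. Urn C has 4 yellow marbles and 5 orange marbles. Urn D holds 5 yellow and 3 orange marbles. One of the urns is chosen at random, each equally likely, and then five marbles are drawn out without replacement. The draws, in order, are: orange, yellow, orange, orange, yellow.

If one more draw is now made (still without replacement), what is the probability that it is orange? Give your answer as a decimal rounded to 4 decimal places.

Compute the likelihood of the observed sequence for each case: P(data | urn A) = (1/6)(5/5)(0/4) = 0; P(data | urn B) = (2/7)(5/6)(1/5)(0/4) = 0; P(data | urn C) = (5/9)(4/8)(4/7)(3/6)(3/5) = 1/21; P(data | urn D) = (3/8)(5/7)(2/6)(1/5)(4/4) = 1/56.
The prior-weighted likelihoods are 1/4 · 0 = 0, 1/4 · 0 = 0, 1/4 · 1/21 = 1/84, 1/4 · 1/56 = 1/224; with total 11/672.
Dividing through by the total gives posterior P(urn A | data) = 0, P(urn B | data) = 0, P(urn C | data) = 8/11, P(urn D | data) = 3/11.
The predictive probability is P(orange next | data) = (1/2)(8/11) + (0)(3/11) = 4/11.

0.3636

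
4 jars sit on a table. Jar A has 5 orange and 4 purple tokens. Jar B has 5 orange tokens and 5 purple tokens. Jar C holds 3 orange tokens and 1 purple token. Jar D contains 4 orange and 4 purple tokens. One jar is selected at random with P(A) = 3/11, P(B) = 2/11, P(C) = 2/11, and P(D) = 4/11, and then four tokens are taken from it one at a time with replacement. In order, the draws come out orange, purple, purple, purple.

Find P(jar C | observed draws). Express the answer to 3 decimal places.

Compute the likelihood of the observed sequence for each case: P(data | jar A) = (5/9)(4/9)(4/9)(4/9) = 0.048773; P(data | jar B) = (5/10)(5/10)(5/10)(5/10) = 0.0625; P(data | jar C) = (3/4)(1/4)(1/4)(1/4) = 0.011719; P(data | jar D) = (4/8)(4/8)(4/8)(4/8) = 0.0625.
Multiplying each by its prior: 3/11 · 0.048773 = 0.013302, 2/11 · 0.0625 = 0.011364, 2/11 · 0.011719 = 0.0021307, 4/11 · 0.0625 = 0.022727; with total 0.049523.
Hence P(jar C | data) = (0.0021307) / (0.049523) = 0.043024.

0.043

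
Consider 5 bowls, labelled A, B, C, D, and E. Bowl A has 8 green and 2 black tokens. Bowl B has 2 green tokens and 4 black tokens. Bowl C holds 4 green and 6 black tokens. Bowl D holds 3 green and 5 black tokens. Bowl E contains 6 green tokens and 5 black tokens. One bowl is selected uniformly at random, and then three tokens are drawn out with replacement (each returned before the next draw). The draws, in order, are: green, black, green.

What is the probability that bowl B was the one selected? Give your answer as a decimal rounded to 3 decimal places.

0.142

Compute the likelihood of the observed sequence for each case: P(data | bowl A) = (8/10)(2/10)(8/10) = 0.128; P(data | bowl B) = (2/6)(4/6)(2/6) = 0.074074; P(data | bowl C) = (4/10)(6/10)(4/10) = 0.096; P(data | bowl D) = (3/8)(5/8)(3/8) = 0.087891; P(data | bowl E) = (6/11)(5/11)(6/11) = 0.13524.
Weighting by the prior gives 1/5 · 0.128 = 0.0256, 1/5 · 0.074074 = 0.014815, 1/5 · 0.096 = 0.0192, 1/5 · 0.087891 = 0.017578, 1/5 · 0.13524 = 0.027047; summing to 0.10424.
Hence P(bowl B | data) = (0.014815) / (0.10424) = 0.14212.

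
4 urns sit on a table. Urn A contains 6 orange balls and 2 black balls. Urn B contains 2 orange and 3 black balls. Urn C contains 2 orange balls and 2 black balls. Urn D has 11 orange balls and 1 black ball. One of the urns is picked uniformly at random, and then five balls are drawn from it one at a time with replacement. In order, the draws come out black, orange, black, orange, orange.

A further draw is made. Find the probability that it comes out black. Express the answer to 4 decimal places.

Under each hypothesis, the probability of the observed sequence is: P(data | urn A) = (2/8)(6/8)(2/8)(6/8)(6/8) = 0.026367; P(data | urn B) = (3/5)(2/5)(3/5)(2/5)(2/5) = 0.02304; P(data | urn C) = (2/4)(2/4)(2/4)(2/4)(2/4) = 0.03125; P(data | urn D) = (1/12)(11/12)(1/12)(11/12)(11/12) = 0.005349.
Multiplying each by its prior: 1/4 · 0.026367 = 0.0065918, 1/4 · 0.02304 = 0.00576, 1/4 · 0.03125 = 0.0078125, 1/4 · 0.005349 = 0.0013372; these sum to 0.021502.
Normalising, the posterior is P(urn A | data) = 0.30657, P(urn B | data) = 0.26789, P(urn C | data) = 0.36335, P(urn D | data) = 0.062193.
The predictive probability is P(black next | data) = (1/4)(0.30657) + (3/5)(0.26789) + (1/2)(0.36335) + (1/12)(0.062193) = 0.42423.

0.4242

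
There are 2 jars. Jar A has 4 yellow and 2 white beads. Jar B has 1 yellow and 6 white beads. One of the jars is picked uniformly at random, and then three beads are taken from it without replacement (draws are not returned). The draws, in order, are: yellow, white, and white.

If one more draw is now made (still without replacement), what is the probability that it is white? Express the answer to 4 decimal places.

Compute the likelihood of the observed sequence for each case: P(data | jar A) = (4/6)(2/5)(1/4) = 1/15; P(data | jar B) = (1/7)(6/6)(5/5) = 1/7.
Multiplying each by its prior: 1/2 · 1/15 = 1/30, 1/2 · 1/7 = 1/14; with total 11/105.
Dividing through by the total gives posterior P(jar A | data) = 7/22, P(jar B | data) = 15/22.
Averaging over the posterior, P(white next | data) = (0)(7/22) + (1)(15/22) = 15/22.

0.6818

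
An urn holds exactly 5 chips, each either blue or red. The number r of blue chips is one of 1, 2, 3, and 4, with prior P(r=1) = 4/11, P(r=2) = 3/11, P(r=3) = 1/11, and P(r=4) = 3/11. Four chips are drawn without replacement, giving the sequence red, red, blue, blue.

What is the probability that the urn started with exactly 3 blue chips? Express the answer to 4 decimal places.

Under each hypothesis, the probability of the observed sequence is: P(data | r = 1) = (4/5)(3/4)(1/3)(0/2) = 0; P(data | r = 2) = (3/5)(2/4)(2/3)(1/2) = 1/10; P(data | r = 3) = (2/5)(1/4)(3/3)(2/2) = 1/10; P(data | r = 4) = (1/5)(0/4) = 0.
Weighting by the prior gives 4/11 · 0 = 0, 3/11 · 1/10 = 3/110, 1/11 · 1/10 = 1/110, 3/11 · 0 = 0; with total 2/55.
Hence P(r = 3 | data) = (1/110) / (2/55) = 1/4.

0.2500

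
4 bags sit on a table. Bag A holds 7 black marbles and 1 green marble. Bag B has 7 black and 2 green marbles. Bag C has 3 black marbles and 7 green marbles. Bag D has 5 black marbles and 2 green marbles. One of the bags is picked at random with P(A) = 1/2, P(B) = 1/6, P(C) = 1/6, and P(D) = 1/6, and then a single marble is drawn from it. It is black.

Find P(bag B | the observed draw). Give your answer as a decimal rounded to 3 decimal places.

For each hypothesis, P(data | H) works out to: P(data | bag A) = (7/8) = 0.875; P(data | bag B) = (7/9) = 0.77778; P(data | bag C) = (3/10) = 0.3; P(data | bag D) = (5/7) = 0.71429.
Weighting by the prior gives 1/2 · 0.875 = 0.4375, 1/6 · 0.77778 = 0.12963, 1/6 · 0.3 = 0.05, 1/6 · 0.71429 = 0.11905; with total 0.73618.
Therefore the posterior P(bag B | data) = (0.12963) / (0.73618) = 0.17608.

0.176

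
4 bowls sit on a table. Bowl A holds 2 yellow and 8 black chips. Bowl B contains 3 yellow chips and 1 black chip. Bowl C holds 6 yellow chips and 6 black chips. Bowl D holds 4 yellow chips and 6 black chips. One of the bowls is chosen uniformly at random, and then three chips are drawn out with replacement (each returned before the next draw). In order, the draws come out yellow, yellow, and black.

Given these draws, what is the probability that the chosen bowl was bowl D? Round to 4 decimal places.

The likelihood of the observed sequence under each hypothesis: P(data | bowl A) = (2/10)(2/10)(8/10) = 0.032; P(data | bowl B) = (3/4)(3/4)(1/4) = 0.14062; P(data | bowl C) = (6/12)(6/12)(6/12) = 0.125; P(data | bowl D) = (4/10)(4/10)(6/10) = 0.096.
Multiplying each by its prior: 1/4 · 0.032 = 0.008, 1/4 · 0.14062 = 0.035156, 1/4 · 0.125 = 0.03125, 1/4 · 0.096 = 0.024; summing to 0.098406.
By Bayes' rule, P(bowl D | data) = (0.024) / (0.098406) = 0.24389.

0.2439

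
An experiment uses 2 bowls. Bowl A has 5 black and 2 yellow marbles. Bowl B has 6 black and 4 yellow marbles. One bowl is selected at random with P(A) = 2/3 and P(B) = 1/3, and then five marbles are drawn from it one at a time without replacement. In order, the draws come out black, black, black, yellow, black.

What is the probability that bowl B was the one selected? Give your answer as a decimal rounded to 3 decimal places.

0.200

Compute the likelihood of the observed sequence for each case: P(data | bowl A) = (5/7)(4/6)(3/5)(2/4)(2/3) = 2/21; P(data | bowl B) = (6/10)(5/9)(4/8)(4/7)(3/6) = 1/21.
The prior-weighted likelihoods are 2/3 · 2/21 = 4/63, 1/3 · 1/21 = 1/63; with total 5/63.
By Bayes' rule, P(bowl B | data) = (1/63) / (5/63) = 1/5.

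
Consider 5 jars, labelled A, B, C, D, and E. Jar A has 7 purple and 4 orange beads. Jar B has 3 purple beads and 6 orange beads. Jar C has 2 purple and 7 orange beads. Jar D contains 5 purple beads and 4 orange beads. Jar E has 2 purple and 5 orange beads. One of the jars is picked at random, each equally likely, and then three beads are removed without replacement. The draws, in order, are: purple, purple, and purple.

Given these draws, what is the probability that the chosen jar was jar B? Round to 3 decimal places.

0.035

Under each hypothesis, the probability of the observed sequence is: P(data | jar A) = (7/11)(6/10)(5/9) = 0.21212; P(data | jar B) = (3/9)(2/8)(1/7) = 0.011905; P(data | jar C) = (2/9)(1/8)(0/7) = 0; P(data | jar D) = (5/9)(4/8)(3/7) = 0.11905; P(data | jar E) = (2/7)(1/6)(0/5) = 0.
Weighting by the prior gives 1/5 · 0.21212 = 0.042424, 1/5 · 0.011905 = 0.002381, 1/5 · 0 = 0, 1/5 · 0.11905 = 0.02381, 1/5 · 0 = 0; summing to 0.068615.
Hence P(jar B | data) = (0.002381) / (0.068615) = 0.0347.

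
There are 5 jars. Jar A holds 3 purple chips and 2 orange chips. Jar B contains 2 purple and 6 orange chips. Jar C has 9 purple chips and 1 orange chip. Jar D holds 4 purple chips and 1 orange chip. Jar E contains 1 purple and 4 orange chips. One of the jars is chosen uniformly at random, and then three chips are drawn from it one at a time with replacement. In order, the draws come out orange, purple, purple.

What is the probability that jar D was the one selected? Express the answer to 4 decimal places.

0.2964

Compute the likelihood of the observed sequence for each case: P(data | jar A) = (2/5)(3/5)(3/5) = 0.144; P(data | jar B) = (6/8)(2/8)(2/8) = 0.046875; P(data | jar C) = (1/10)(9/10)(9/10) = 0.081; P(data | jar D) = (1/5)(4/5)(4/5) = 0.128; P(data | jar E) = (4/5)(1/5)(1/5) = 0.032.
Multiplying each by its prior: 1/5 · 0.144 = 0.0288, 1/5 · 0.046875 = 0.009375, 1/5 · 0.081 = 0.0162, 1/5 · 0.128 = 0.0256, 1/5 · 0.032 = 0.0064; summing to 0.086375.
So P(jar D | data) = (0.0256) / (0.086375) = 0.29638.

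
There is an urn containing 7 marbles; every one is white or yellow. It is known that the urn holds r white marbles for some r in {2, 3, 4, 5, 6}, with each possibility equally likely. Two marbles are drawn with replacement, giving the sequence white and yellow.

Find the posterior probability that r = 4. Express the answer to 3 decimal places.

For each hypothesis, P(data | H) works out to: P(data | r = 2) = (2/7)(5/7) = 10/49; P(data | r = 3) = (3/7)(4/7) = 12/49; P(data | r = 4) = (4/7)(3/7) = 12/49; P(data | r = 5) = (5/7)(2/7) = 10/49; P(data | r = 6) = (6/7)(1/7) = 6/49.
Multiplying each by its prior: 1/5 · 10/49 = 2/49, 1/5 · 12/49 = 12/245, 1/5 · 12/49 = 12/245, 1/5 · 10/49 = 2/49, 1/5 · 6/49 = 6/245; with total 10/49.
Therefore the posterior P(r = 4 | data) = (12/245) / (10/49) = 6/25.

0.240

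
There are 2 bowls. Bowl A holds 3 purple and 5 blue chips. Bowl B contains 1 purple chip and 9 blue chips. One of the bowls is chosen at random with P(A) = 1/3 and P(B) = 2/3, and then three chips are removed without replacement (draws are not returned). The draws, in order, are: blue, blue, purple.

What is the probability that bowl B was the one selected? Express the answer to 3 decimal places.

Under each hypothesis, the probability of the observed sequence is: P(data | bowl A) = (5/8)(4/7)(3/6) = 5/28; P(data | bowl B) = (9/10)(8/9)(1/8) = 1/10.
Multiplying each by its prior: 1/3 · 5/28 = 5/84, 2/3 · 1/10 = 1/15; these sum to 53/420.
Therefore the posterior P(bowl B | data) = (1/15) / (53/420) = 28/53.

0.528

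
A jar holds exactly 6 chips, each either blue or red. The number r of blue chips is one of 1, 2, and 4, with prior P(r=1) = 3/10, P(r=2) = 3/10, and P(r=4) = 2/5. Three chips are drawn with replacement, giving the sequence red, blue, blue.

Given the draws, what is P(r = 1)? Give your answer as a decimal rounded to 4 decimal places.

0.0785

Under each hypothesis, the probability of the observed sequence is: P(data | r = 1) = (5/6)(1/6)(1/6) = 0.023148; P(data | r = 2) = (4/6)(2/6)(2/6) = 0.074074; P(data | r = 4) = (2/6)(4/6)(4/6) = 0.14815.
The prior-weighted likelihoods are 3/10 · 0.023148 = 0.0069444, 3/10 · 0.074074 = 0.022222, 2/5 · 0.14815 = 0.059259; these sum to 0.088426.
So P(r = 1 | data) = (0.0069444) / (0.088426) = 0.078534.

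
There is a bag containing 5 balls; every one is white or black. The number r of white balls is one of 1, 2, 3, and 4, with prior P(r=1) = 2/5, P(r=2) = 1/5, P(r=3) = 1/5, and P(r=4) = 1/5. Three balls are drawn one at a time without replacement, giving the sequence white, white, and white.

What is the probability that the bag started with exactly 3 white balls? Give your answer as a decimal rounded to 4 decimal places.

Compute the likelihood of the observed sequence for each case: P(data | r = 1) = (1/5)(0/4) = 0; P(data | r = 2) = (2/5)(1/4)(0/3) = 0; P(data | r = 3) = (3/5)(2/4)(1/3) = 1/10; P(data | r = 4) = (4/5)(3/4)(2/3) = 2/5.
The prior-weighted likelihoods are 2/5 · 0 = 0, 1/5 · 0 = 0, 1/5 · 1/10 = 1/50, 1/5 · 2/5 = 2/25; these sum to 1/10.
By Bayes' rule, P(r = 3 | data) = (1/50) / (1/10) = 1/5.

0.2000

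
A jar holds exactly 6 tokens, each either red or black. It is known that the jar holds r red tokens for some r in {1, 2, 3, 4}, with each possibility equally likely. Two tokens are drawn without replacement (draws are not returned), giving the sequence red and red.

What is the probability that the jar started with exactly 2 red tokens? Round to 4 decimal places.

0.1000

The likelihood of the observed sequence under each hypothesis: P(data | r = 1) = (1/6)(0/5) = 0; P(data | r = 2) = (2/6)(1/5) = 1/15; P(data | r = 3) = (3/6)(2/5) = 1/5; P(data | r = 4) = (4/6)(3/5) = 2/5.
The prior-weighted likelihoods are 1/4 · 0 = 0, 1/4 · 1/15 = 1/60, 1/4 · 1/5 = 1/20, 1/4 · 2/5 = 1/10; these sum to 1/6.
Therefore the posterior P(r = 2 | data) = (1/60) / (1/6) = 1/10.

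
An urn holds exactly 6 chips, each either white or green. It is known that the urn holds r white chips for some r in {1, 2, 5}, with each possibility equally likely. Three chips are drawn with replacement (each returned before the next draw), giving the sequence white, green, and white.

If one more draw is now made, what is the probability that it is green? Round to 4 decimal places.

0.4130

Compute the likelihood of the observed sequence for each case: P(data | r = 1) = (1/6)(5/6)(1/6) = 5/216; P(data | r = 2) = (2/6)(4/6)(2/6) = 2/27; P(data | r = 5) = (5/6)(1/6)(5/6) = 25/216.
The prior-weighted likelihoods are 1/3 · 5/216 = 5/648, 1/3 · 2/27 = 2/81, 1/3 · 25/216 = 25/648; these sum to 23/324.
The posterior is then P(r = 1 | data) = 5/46, P(r = 2 | data) = 8/23, P(r = 5 | data) = 25/46.
Averaging over the posterior, P(green next | data) = (5/6)(5/46) + (2/3)(8/23) + (1/6)(25/46) = 19/46.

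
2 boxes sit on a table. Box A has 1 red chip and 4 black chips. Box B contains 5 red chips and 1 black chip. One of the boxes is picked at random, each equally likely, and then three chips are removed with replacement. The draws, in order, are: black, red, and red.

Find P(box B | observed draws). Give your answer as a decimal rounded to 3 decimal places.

The likelihood of the observed sequence under each hypothesis: P(data | box A) = (4/5)(1/5)(1/5) = 0.032; P(data | box B) = (1/6)(5/6)(5/6) = 0.11574.
The prior-weighted likelihoods are 1/2 · 0.032 = 0.016, 1/2 · 0.11574 = 0.05787; these sum to 0.07387.
Therefore the posterior P(box B | data) = (0.05787) / (0.07387) = 0.7834.

0.783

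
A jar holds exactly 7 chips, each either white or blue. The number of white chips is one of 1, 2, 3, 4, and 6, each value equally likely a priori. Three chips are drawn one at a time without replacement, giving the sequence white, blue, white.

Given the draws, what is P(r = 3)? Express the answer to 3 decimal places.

0.240

For each hypothesis, P(data | H) works out to: P(data | r = 1) = (1/7)(6/6)(0/5) = 0; P(data | r = 2) = (2/7)(5/6)(1/5) = 1/21; P(data | r = 3) = (3/7)(4/6)(2/5) = 4/35; P(data | r = 4) = (4/7)(3/6)(3/5) = 6/35; P(data | r = 6) = (6/7)(1/6)(5/5) = 1/7.
Multiplying each by its prior: 1/5 · 0 = 0, 1/5 · 1/21 = 1/105, 1/5 · 4/35 = 4/175, 1/5 · 6/35 = 6/175, 1/5 · 1/7 = 1/35; summing to 2/21.
By Bayes' rule, P(r = 3 | data) = (4/175) / (2/21) = 6/25.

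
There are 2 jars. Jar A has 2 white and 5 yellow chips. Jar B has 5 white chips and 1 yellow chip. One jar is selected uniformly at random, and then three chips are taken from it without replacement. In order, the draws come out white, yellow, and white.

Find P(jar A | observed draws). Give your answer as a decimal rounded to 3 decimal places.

0.222

The likelihood of the observed sequence under each hypothesis: P(data | jar A) = (2/7)(5/6)(1/5) = 1/21; P(data | jar B) = (5/6)(1/5)(4/4) = 1/6.
The prior-weighted likelihoods are 1/2 · 1/21 = 1/42, 1/2 · 1/6 = 1/12; with total 3/28.
Therefore the posterior P(jar A | data) = (1/42) / (3/28) = 2/9.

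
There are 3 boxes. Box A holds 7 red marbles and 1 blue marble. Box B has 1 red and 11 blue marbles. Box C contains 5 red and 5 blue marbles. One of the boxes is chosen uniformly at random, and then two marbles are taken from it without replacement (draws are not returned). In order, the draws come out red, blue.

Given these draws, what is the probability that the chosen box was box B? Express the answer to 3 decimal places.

For each hypothesis, P(data | H) works out to: P(data | box A) = (7/8)(1/7) = 1/8; P(data | box B) = (1/12)(11/11) = 1/12; P(data | box C) = (5/10)(5/9) = 5/18.
Weighting by the prior gives 1/3 · 1/8 = 1/24, 1/3 · 1/12 = 1/36, 1/3 · 5/18 = 5/54; these sum to 35/216.
Hence P(box B | data) = (1/36) / (35/216) = 6/35.

0.171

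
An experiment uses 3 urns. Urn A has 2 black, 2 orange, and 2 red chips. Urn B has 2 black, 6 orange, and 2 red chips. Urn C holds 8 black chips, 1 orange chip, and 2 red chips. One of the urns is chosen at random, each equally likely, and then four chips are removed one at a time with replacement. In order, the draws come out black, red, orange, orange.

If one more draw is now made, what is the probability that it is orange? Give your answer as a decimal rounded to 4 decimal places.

For each hypothesis, P(data | H) works out to: P(data | urn A) = (2/6)(2/6)(2/6)(2/6) = 0.012346; P(data | urn B) = (2/10)(2/10)(6/10)(6/10) = 0.0144; P(data | urn C) = (8/11)(2/11)(1/11)(1/11) = 0.0010928.
Multiplying each by its prior: 1/3 · 0.012346 = 0.0041152, 1/3 · 0.0144 = 0.0048, 1/3 · 0.0010928 = 0.00036427; these sum to 0.0092795.
Normalising, the posterior is P(urn A | data) = 0.44347, P(urn B | data) = 0.51727, P(urn C | data) = 0.039256.
The predictive probability is P(orange next | data) = (1/3)(0.44347) + (3/5)(0.51727) + (1/11)(0.039256) = 0.46176.

0.4618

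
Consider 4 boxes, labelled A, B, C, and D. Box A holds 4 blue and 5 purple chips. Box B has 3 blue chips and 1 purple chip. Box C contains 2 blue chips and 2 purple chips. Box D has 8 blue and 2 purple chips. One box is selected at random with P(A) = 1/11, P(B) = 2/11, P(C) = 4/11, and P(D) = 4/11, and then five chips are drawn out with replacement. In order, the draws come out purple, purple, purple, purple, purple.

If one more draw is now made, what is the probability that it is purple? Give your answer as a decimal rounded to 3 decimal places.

0.511

Under each hypothesis, the probability of the observed sequence is: P(data | box A) = (5/9)(5/9)(5/9)(5/9)(5/9) = 0.052922; P(data | box B) = (1/4)(1/4)(1/4)(1/4)(1/4) = 0.00097656; P(data | box C) = (2/4)(2/4)(2/4)(2/4)(2/4) = 0.03125; P(data | box D) = (2/10)(2/10)(2/10)(2/10)(2/10) = 0.00032.
Weighting by the prior gives 1/11 · 0.052922 = 0.0048111, 2/11 · 0.00097656 = 0.00017756, 4/11 · 0.03125 = 0.011364, 4/11 · 0.00032 = 0.00011636; with total 0.016469.
Dividing through by the total gives posterior P(box A | data) = 0.29214, P(box B | data) = 0.010781, P(box C | data) = 0.69002, P(box D | data) = 0.0070658.
So P(purple next | data) = Σ P(purple next | H) P(H | data) = (5/9)(0.29214) + (1/4)(0.010781) + (1/2)(0.69002) + (1/5)(0.0070658) = 0.51141.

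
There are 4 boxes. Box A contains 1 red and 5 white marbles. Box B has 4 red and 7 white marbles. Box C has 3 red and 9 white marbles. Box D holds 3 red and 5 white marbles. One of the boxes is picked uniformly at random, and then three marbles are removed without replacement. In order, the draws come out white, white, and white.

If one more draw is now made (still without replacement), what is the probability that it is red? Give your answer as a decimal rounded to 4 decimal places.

0.3985

The likelihood of the observed sequence under each hypothesis: P(data | box A) = (5/6)(4/5)(3/4) = 0.5; P(data | box B) = (7/11)(6/10)(5/9) = 0.21212; P(data | box C) = (9/12)(8/11)(7/10) = 0.38182; P(data | box D) = (5/8)(4/7)(3/6) = 0.17857.
Weighting by the prior gives 1/4 · 0.5 = 0.125, 1/4 · 0.21212 = 0.05303, 1/4 · 0.38182 = 0.095455, 1/4 · 0.17857 = 0.044643; with total 0.31813.
Normalising, the posterior is P(box A | data) = 0.39292, P(box B | data) = 0.1667, P(box C | data) = 0.30005, P(box D | data) = 0.14033.
Averaging over the posterior, P(red next | data) = (1/3)(0.39292) + (1/2)(0.1667) + (1/3)(0.30005) + (3/5)(0.14033) = 0.39854.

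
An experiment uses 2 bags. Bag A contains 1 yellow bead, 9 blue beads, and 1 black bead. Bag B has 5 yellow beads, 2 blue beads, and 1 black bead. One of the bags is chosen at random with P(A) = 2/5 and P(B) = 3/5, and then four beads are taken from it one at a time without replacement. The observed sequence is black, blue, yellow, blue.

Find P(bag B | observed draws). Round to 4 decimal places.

Compute the likelihood of the observed sequence for each case: P(data | bag A) = (1/11)(9/10)(1/9)(8/8) = 0.0090909; P(data | bag B) = (1/8)(2/7)(5/6)(1/5) = 0.0059524.
Multiplying each by its prior: 2/5 · 0.0090909 = 0.0036364, 3/5 · 0.0059524 = 0.0035714; these sum to 0.0072078.
By Bayes' rule, P(bag B | data) = (0.0035714) / (0.0072078) = 0.4955.

0.4955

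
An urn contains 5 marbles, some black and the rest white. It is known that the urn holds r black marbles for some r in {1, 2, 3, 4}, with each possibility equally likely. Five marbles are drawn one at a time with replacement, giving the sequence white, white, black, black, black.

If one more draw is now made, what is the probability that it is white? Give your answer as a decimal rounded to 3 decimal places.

0.431

Compute the likelihood of the observed sequence for each case: P(data | r = 1) = (4/5)(4/5)(1/5)(1/5)(1/5) = 0.00512; P(data | r = 2) = (3/5)(3/5)(2/5)(2/5)(2/5) = 0.02304; P(data | r = 3) = (2/5)(2/5)(3/5)(3/5)(3/5) = 0.03456; P(data | r = 4) = (1/5)(1/5)(4/5)(4/5)(4/5) = 0.02048.
Multiplying each by its prior: 1/4 · 0.00512 = 0.00128, 1/4 · 0.02304 = 0.00576, 1/4 · 0.03456 = 0.00864, 1/4 · 0.02048 = 0.00512; with total 0.0208.
Dividing through by the total gives posterior P(r = 1 | data) = 0.061538, P(r = 2 | data) = 0.27692, P(r = 3 | data) = 0.41538, P(r = 4 | data) = 0.24615.
The predictive probability is P(white next | data) = (4/5)(0.061538) + (3/5)(0.27692) + (2/5)(0.41538) + (1/5)(0.24615) = 0.43077.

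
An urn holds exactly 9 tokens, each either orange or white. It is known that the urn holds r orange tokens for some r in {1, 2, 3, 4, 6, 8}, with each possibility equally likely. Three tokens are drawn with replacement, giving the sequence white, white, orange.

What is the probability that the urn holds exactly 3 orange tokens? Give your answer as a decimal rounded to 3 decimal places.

Compute the likelihood of the observed sequence for each case: P(data | r = 1) = (8/9)(8/9)(1/9) = 0.087791; P(data | r = 2) = (7/9)(7/9)(2/9) = 0.13443; P(data | r = 3) = (6/9)(6/9)(3/9) = 0.14815; P(data | r = 4) = (5/9)(5/9)(4/9) = 0.13717; P(data | r = 6) = (3/9)(3/9)(6/9) = 0.074074; P(data | r = 8) = (1/9)(1/9)(8/9) = 0.010974.
Weighting by the prior gives 1/6 · 0.087791 = 0.014632, 1/6 · 0.13443 = 0.022405, 1/6 · 0.14815 = 0.024691, 1/6 · 0.13717 = 0.022862, 1/6 · 0.074074 = 0.012346, 1/6 · 0.010974 = 0.001829; summing to 0.098765.
Therefore the posterior P(r = 3 | data) = (0.024691) / (0.098765) = 0.25.

0.250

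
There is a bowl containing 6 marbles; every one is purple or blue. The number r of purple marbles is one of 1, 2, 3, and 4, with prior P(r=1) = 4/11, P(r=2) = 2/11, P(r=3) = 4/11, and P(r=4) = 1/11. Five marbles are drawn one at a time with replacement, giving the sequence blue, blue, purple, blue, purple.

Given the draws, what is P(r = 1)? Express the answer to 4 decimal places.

Compute the likelihood of the observed sequence for each case: P(data | r = 1) = (5/6)(5/6)(1/6)(5/6)(1/6) = 0.016075; P(data | r = 2) = (4/6)(4/6)(2/6)(4/6)(2/6) = 0.032922; P(data | r = 3) = (3/6)(3/6)(3/6)(3/6)(3/6) = 0.03125; P(data | r = 4) = (2/6)(2/6)(4/6)(2/6)(4/6) = 0.016461.
Multiplying each by its prior: 4/11 · 0.016075 = 0.0058455, 2/11 · 0.032922 = 0.0059858, 4/11 · 0.03125 = 0.011364, 1/11 · 0.016461 = 0.0014964; summing to 0.024691.
Hence P(r = 1 | data) = (0.0058455) / (0.024691) = 0.23674.

0.2367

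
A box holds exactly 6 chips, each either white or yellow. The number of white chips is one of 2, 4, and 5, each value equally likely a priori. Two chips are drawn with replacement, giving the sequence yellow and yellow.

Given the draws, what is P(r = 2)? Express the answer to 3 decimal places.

0.762

Compute the likelihood of the observed sequence for each case: P(data | r = 2) = (4/6)(4/6) = 4/9; P(data | r = 4) = (2/6)(2/6) = 1/9; P(data | r = 5) = (1/6)(1/6) = 1/36.
The prior-weighted likelihoods are 1/3 · 4/9 = 4/27, 1/3 · 1/9 = 1/27, 1/3 · 1/36 = 1/108; summing to 7/36.
So P(r = 2 | data) = (4/27) / (7/36) = 16/21.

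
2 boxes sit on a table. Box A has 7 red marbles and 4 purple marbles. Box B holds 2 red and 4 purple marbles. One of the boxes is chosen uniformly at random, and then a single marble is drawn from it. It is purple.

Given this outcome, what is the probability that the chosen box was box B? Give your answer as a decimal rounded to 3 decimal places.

Under each hypothesis, the probability of this draw is: P(data | box A) = (4/11) = 4/11; P(data | box B) = (4/6) = 2/3.
Multiplying each by its prior: 1/2 · 4/11 = 2/11, 1/2 · 2/3 = 1/3; summing to 17/33.
Hence P(box B | data) = (1/3) / (17/33) = 11/17.

0.647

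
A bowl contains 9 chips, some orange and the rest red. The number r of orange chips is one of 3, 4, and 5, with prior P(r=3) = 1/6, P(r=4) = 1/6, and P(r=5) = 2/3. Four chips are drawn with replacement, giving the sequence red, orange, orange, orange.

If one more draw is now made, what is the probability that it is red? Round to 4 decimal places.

For each hypothesis, P(data | H) works out to: P(data | r = 3) = (6/9)(3/9)(3/9)(3/9) = 0.024691; P(data | r = 4) = (5/9)(4/9)(4/9)(4/9) = 0.048773; P(data | r = 5) = (4/9)(5/9)(5/9)(5/9) = 0.076208.
Multiplying each by its prior: 1/6 · 0.024691 = 0.0041152, 1/6 · 0.048773 = 0.0081288, 2/3 · 0.076208 = 0.050805; with total 0.063049.
Normalising, the posterior is P(r = 3 | data) = 0.06527, P(r = 4 | data) = 0.12893, P(r = 5 | data) = 0.8058.
So P(red next | data) = Σ P(red next | H) P(H | data) = (2/3)(0.06527) + (5/9)(0.12893) + (4/9)(0.8058) = 0.47327.

0.4733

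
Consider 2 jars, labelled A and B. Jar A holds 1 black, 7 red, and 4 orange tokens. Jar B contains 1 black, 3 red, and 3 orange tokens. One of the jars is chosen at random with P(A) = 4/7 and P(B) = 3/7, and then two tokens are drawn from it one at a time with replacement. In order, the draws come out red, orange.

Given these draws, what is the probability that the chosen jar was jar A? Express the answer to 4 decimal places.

For each hypothesis, P(data | H) works out to: P(data | jar A) = (7/12)(4/12) = 0.19444; P(data | jar B) = (3/7)(3/7) = 0.18367.
The prior-weighted likelihoods are 4/7 · 0.19444 = 0.11111, 3/7 · 0.18367 = 0.078717; with total 0.18983.
So P(jar A | data) = (0.11111) / (0.18983) = 0.58532.

0.5853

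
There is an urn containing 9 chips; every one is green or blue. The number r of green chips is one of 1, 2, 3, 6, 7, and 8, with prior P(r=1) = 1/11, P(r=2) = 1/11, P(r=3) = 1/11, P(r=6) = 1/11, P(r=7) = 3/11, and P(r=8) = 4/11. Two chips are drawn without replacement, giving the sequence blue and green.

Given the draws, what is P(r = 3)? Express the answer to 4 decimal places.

The likelihood of the observed sequence under each hypothesis: P(data | r = 1) = (8/9)(1/8) = 1/9; P(data | r = 2) = (7/9)(2/8) = 7/36; P(data | r = 3) = (6/9)(3/8) = 1/4; P(data | r = 6) = (3/9)(6/8) = 1/4; P(data | r = 7) = (2/9)(7/8) = 7/36; P(data | r = 8) = (1/9)(8/8) = 1/9.
Multiplying each by its prior: 1/11 · 1/9 = 1/99, 1/11 · 7/36 = 7/396, 1/11 · 1/4 = 1/44, 1/11 · 1/4 = 1/44, 3/11 · 7/36 = 7/132, 4/11 · 1/9 = 4/99; these sum to 1/6.
Hence P(r = 3 | data) = (1/44) / (1/6) = 3/22.

0.1364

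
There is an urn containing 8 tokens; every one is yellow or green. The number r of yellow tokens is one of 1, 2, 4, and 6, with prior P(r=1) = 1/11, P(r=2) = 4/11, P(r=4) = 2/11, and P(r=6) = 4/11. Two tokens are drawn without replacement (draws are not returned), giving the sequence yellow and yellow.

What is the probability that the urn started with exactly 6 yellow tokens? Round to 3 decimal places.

Under each hypothesis, the probability of the observed sequence is: P(data | r = 1) = (1/8)(0/7) = 0; P(data | r = 2) = (2/8)(1/7) = 1/28; P(data | r = 4) = (4/8)(3/7) = 3/14; P(data | r = 6) = (6/8)(5/7) = 15/28.
Weighting by the prior gives 1/11 · 0 = 0, 4/11 · 1/28 = 1/77, 2/11 · 3/14 = 3/77, 4/11 · 15/28 = 15/77; with total 19/77.
Hence P(r = 6 | data) = (15/77) / (19/77) = 15/19.

0.789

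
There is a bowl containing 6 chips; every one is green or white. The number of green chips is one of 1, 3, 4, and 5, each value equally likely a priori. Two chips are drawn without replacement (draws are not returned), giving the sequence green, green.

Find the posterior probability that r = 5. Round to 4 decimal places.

Under each hypothesis, the probability of the observed sequence is: P(data | r = 1) = (1/6)(0/5) = 0; P(data | r = 3) = (3/6)(2/5) = 1/5; P(data | r = 4) = (4/6)(3/5) = 2/5; P(data | r = 5) = (5/6)(4/5) = 2/3.
Weighting by the prior gives 1/4 · 0 = 0, 1/4 · 1/5 = 1/20, 1/4 · 2/5 = 1/10, 1/4 · 2/3 = 1/6; these sum to 19/60.
Therefore the posterior P(r = 5 | data) = (1/6) / (19/60) = 10/19.

0.5263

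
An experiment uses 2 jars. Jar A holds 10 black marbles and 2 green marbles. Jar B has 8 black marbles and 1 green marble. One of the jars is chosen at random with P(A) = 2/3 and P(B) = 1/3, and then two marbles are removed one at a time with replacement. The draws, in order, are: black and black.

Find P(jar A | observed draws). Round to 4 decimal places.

0.6374

Compute the likelihood of the observed sequence for each case: P(data | jar A) = (10/12)(10/12) = 25/36; P(data | jar B) = (8/9)(8/9) = 64/81.
Multiplying each by its prior: 2/3 · 25/36 = 25/54, 1/3 · 64/81 = 64/243; with total 353/486.
Therefore the posterior P(jar A | data) = (25/54) / (353/486) = 225/353.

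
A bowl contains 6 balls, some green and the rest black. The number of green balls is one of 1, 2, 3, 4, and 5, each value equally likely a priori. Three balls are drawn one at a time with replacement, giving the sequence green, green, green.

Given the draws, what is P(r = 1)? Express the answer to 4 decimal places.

Compute the likelihood of the observed sequence for each case: P(data | r = 1) = (1/6)(1/6)(1/6) = 0.0046296; P(data | r = 2) = (2/6)(2/6)(2/6) = 0.037037; P(data | r = 3) = (3/6)(3/6)(3/6) = 0.125; P(data | r = 4) = (4/6)(4/6)(4/6) = 0.2963; P(data | r = 5) = (5/6)(5/6)(5/6) = 0.5787.
Weighting by the prior gives 1/5 · 0.0046296 = 0.00092593, 1/5 · 0.037037 = 0.0074074, 1/5 · 0.125 = 0.025, 1/5 · 0.2963 = 0.059259, 1/5 · 0.5787 = 0.11574; these sum to 0.20833.
So P(r = 1 | data) = (0.00092593) / (0.20833) = 0.0044444.

0.0044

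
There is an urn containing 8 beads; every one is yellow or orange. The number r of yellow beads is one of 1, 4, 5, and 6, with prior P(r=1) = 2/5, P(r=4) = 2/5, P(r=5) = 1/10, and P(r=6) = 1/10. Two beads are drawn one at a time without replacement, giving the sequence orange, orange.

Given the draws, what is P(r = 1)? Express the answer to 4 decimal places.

0.7500

The likelihood of the observed sequence under each hypothesis: P(data | r = 1) = (7/8)(6/7) = 3/4; P(data | r = 4) = (4/8)(3/7) = 3/14; P(data | r = 5) = (3/8)(2/7) = 3/28; P(data | r = 6) = (2/8)(1/7) = 1/28.
The prior-weighted likelihoods are 2/5 · 3/4 = 3/10, 2/5 · 3/14 = 3/35, 1/10 · 3/28 = 3/280, 1/10 · 1/28 = 1/280; with total 2/5.
By Bayes' rule, P(r = 1 | data) = (3/10) / (2/5) = 3/4.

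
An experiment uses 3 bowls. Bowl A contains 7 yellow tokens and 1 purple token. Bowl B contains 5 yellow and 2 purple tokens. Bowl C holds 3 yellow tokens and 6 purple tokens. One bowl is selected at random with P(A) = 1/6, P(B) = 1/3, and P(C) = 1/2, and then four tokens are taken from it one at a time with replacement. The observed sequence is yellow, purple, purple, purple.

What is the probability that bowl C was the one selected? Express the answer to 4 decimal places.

0.8943

The likelihood of the observed sequence under each hypothesis: P(data | bowl A) = (7/8)(1/8)(1/8)(1/8) = 0.001709; P(data | bowl B) = (5/7)(2/7)(2/7)(2/7) = 0.01666; P(data | bowl C) = (3/9)(6/9)(6/9)(6/9) = 0.098765.
Multiplying each by its prior: 1/6 · 0.001709 = 0.00028483, 1/3 · 0.01666 = 0.0055532, 1/2 · 0.098765 = 0.049383; summing to 0.055221.
By Bayes' rule, P(bowl C | data) = (0.049383) / (0.055221) = 0.89428.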